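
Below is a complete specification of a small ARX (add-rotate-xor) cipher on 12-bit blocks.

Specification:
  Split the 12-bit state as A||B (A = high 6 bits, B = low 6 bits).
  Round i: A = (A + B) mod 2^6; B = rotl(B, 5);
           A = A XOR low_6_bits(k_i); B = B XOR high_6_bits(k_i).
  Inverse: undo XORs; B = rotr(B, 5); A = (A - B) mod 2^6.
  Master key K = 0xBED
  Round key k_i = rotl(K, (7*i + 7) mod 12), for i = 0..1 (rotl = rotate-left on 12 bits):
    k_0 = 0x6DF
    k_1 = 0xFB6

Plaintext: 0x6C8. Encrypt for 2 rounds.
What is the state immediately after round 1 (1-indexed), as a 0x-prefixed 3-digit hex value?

0xF1F

s_0 = plaintext = 0x6C8
s_1 = Round(s_0, k_0) = 0xF1F
s_2 = Round(s_1, k_1) = 0xB51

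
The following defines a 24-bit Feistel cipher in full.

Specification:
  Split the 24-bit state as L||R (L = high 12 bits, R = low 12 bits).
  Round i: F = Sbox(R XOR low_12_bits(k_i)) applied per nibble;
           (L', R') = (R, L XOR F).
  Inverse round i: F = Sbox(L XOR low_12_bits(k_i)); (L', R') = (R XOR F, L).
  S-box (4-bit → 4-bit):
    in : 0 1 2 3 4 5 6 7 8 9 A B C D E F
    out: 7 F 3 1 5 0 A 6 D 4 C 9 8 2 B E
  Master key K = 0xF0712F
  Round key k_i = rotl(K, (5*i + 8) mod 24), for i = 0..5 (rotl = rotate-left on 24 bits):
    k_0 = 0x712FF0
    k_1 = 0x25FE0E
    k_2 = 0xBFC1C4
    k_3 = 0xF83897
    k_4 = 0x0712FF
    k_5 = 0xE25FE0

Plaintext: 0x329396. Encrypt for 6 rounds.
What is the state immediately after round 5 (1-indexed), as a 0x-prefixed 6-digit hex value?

0x4C5248

s_0 = plaintext = 0x329396
s_1 = Round(s_0, k_0) = 0x396B83
s_2 = Round(s_1, k_1) = 0xB83344
s_3 = Round(s_2, k_2) = 0x344854
s_4 = Round(s_3, k_3) = 0x8544C5
s_5 = Round(s_4, k_4) = 0x4C5248
s_6 = Round(s_5, k_5) = 0x248608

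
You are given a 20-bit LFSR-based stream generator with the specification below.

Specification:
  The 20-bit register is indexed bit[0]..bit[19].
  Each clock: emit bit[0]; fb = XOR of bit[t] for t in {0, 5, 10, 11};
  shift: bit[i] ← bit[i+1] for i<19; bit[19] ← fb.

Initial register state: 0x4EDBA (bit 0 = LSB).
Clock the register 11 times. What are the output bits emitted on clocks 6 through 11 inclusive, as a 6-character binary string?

101101

reg_0 = 0x4EDBA
clock 1: out=0, reg = 0xA76DD
clock 2: out=1, reg = 0x53B6E
clock 3: out=0, reg = 0x29DB7
clock 4: out=1, reg = 0x14EDB
clock 5: out=1, reg = 0x8A76D
clock 6: out=1, reg = 0xC53B6
clock 7: out=0, reg = 0xE29DB
clock 8: out=1, reg = 0x714ED
clock 9: out=1, reg = 0xB8A76
clock 10: out=0, reg = 0x5C53B
clock 11: out=1, reg = 0xAE29D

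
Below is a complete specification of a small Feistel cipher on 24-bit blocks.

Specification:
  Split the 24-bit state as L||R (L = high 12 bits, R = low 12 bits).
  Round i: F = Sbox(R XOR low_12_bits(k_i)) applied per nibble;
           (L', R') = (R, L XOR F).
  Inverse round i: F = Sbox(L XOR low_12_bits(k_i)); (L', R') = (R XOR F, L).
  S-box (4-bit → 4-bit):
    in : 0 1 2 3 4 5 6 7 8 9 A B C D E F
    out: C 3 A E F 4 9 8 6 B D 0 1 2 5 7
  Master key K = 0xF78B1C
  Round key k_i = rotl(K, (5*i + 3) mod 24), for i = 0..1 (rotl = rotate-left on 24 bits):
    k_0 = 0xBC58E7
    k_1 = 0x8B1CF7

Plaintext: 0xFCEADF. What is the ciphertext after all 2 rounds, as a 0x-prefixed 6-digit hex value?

0x5281F8

s_0 = plaintext = 0xFCEADF
s_1 = Round(s_0, k_0) = 0xADF528
s_2 = Round(s_1, k_1) = 0x5281F8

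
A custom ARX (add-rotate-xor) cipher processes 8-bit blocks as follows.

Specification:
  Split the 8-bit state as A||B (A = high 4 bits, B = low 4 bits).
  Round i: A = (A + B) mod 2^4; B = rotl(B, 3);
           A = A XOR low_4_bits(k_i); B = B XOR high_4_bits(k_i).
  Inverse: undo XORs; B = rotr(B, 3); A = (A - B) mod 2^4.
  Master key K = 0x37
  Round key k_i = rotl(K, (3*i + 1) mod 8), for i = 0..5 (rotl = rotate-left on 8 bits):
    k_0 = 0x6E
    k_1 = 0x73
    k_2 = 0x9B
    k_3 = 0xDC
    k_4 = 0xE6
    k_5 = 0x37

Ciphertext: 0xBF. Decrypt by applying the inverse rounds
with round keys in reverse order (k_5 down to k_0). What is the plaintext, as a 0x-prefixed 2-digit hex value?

0x7E

s_0 = ciphertext = 0xBF
s_1 = InvRound(s_0, k_5) = 0x39
s_2 = InvRound(s_1, k_4) = 0x7E
s_3 = InvRound(s_2, k_3) = 0x56
s_4 = InvRound(s_3, k_2) = 0xFF
s_5 = InvRound(s_4, k_1) = 0xB1
s_6 = InvRound(s_5, k_0) = 0x7E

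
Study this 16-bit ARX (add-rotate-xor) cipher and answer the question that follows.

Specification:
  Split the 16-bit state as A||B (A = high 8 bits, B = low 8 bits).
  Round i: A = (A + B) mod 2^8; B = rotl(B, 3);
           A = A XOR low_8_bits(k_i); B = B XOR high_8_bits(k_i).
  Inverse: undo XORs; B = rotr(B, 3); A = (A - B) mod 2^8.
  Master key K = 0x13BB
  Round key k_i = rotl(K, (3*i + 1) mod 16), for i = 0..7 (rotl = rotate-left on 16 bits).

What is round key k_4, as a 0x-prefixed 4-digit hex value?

0x6277

K = 0x13BB
k_0 = rotl(K, (3*0+1) mod 16) = rotl(K, 1) = 0x2776
k_1 = rotl(K, (3*1+1) mod 16) = rotl(K, 4) = 0x3BB1
k_2 = rotl(K, (3*2+1) mod 16) = rotl(K, 7) = 0xDD89
k_3 = rotl(K, (3*3+1) mod 16) = rotl(K, 10) = 0xEC4E
k_4 = rotl(K, (3*4+1) mod 16) = rotl(K, 13) = 0x6277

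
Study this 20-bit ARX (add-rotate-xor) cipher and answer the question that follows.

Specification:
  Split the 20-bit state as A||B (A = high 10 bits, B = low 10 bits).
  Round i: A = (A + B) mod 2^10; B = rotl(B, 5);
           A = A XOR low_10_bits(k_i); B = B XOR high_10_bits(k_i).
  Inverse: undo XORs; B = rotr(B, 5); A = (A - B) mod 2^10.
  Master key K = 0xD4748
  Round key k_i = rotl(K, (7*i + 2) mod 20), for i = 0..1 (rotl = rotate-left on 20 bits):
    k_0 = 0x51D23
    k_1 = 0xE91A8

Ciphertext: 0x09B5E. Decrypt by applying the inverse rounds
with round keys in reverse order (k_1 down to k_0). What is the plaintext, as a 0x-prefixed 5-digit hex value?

0xD5010

s_0 = ciphertext = 0x09B5E
s_1 = InvRound(s_0, k_1) = 0x91F47
s_2 = InvRound(s_1, k_0) = 0xD5010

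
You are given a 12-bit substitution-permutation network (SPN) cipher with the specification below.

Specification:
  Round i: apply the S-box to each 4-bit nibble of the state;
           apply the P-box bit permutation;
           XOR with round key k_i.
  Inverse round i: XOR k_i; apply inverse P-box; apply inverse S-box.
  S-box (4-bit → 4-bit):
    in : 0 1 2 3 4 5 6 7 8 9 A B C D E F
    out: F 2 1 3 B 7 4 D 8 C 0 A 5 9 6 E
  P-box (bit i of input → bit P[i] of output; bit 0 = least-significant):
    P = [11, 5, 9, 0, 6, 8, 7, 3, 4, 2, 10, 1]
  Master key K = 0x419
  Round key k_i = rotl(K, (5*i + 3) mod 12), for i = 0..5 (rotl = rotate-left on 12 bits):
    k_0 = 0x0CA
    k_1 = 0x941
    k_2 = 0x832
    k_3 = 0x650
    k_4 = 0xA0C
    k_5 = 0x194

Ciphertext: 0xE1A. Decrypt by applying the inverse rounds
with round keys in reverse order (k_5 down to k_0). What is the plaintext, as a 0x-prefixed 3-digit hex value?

0xBD7

s_0 = ciphertext = 0xE1A
s_1 = InvRound(s_0, k_5) = 0xFFC
s_2 = InvRound(s_1, k_4) = 0xC51
s_3 = InvRound(s_2, k_3) = 0xAA7
s_4 = InvRound(s_3, k_2) = 0x369
s_5 = InvRound(s_4, k_1) = 0xA85
s_6 = InvRound(s_5, k_0) = 0xBD7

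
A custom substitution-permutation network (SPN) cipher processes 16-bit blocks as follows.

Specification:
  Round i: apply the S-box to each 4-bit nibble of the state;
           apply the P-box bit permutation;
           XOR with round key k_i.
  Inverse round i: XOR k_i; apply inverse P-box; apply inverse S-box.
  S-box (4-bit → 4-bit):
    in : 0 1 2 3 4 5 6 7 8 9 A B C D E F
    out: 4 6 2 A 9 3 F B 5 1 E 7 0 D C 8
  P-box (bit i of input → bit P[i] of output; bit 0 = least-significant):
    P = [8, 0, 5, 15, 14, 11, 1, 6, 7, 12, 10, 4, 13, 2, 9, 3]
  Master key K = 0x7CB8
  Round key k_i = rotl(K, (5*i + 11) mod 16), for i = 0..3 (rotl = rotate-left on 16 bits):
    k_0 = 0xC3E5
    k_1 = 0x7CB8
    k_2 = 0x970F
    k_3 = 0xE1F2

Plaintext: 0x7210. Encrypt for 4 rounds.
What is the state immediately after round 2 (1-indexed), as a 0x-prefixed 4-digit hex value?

s_0 = plaintext = 0x7210
s_1 = Round(s_0, k_0) = 0xFBCB
s_2 = Round(s_1, k_1) = 0x6911
s_3 = Round(s_2, k_2) = 0xBDA0
s_4 = Round(s_3, k_3) = 0xCF04

0x6911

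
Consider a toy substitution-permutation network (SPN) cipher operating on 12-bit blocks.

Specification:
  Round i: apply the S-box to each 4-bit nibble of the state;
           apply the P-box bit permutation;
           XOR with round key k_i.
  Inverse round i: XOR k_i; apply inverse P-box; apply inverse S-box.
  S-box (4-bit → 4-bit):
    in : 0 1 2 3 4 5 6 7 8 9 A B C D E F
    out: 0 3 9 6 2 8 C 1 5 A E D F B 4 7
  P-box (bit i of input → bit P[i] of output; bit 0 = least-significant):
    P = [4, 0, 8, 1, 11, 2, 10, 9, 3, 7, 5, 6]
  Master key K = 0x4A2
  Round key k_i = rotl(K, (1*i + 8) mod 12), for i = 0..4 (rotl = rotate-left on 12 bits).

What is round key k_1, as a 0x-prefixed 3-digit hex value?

K = 0x4A2
k_0 = rotl(K, (1*0+8) mod 12) = rotl(K, 8) = 0x24A
k_1 = rotl(K, (1*1+8) mod 12) = rotl(K, 9) = 0x494

0x494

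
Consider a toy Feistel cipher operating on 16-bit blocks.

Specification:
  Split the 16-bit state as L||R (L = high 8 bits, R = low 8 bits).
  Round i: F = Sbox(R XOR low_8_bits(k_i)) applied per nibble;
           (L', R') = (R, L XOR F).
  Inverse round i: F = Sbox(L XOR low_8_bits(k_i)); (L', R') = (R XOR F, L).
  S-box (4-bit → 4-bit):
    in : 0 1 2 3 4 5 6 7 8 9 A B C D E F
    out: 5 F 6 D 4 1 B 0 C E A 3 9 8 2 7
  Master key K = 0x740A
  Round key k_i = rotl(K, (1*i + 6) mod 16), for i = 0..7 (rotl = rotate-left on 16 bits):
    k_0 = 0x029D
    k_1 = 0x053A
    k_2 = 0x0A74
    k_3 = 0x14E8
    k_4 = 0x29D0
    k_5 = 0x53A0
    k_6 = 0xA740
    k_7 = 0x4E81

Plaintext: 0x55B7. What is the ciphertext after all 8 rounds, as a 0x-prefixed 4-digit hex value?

s_0 = plaintext = 0x55B7
s_1 = Round(s_0, k_0) = 0xB73F
s_2 = Round(s_1, k_1) = 0x3FE6
s_3 = Round(s_2, k_2) = 0xE6D9
s_4 = Round(s_3, k_3) = 0xD939
s_5 = Round(s_4, k_4) = 0x39F7
s_6 = Round(s_5, k_5) = 0xF729
s_7 = Round(s_6, k_6) = 0x2949
s_8 = Round(s_7, k_7) = 0x49B5

0x49B5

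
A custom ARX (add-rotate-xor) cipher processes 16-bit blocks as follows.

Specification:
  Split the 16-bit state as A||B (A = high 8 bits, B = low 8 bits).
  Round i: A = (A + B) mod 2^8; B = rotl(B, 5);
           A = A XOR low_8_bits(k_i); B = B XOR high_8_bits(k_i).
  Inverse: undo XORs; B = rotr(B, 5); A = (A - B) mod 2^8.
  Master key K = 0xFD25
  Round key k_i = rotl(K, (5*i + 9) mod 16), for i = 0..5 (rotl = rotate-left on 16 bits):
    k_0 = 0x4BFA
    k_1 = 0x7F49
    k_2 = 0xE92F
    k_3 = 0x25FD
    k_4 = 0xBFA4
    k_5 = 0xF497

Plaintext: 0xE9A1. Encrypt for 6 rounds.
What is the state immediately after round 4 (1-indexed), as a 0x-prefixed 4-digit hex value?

s_0 = plaintext = 0xE9A1
s_1 = Round(s_0, k_0) = 0x707F
s_2 = Round(s_1, k_1) = 0xA690
s_3 = Round(s_2, k_2) = 0x19FB
s_4 = Round(s_3, k_3) = 0xE95A
s_5 = Round(s_4, k_4) = 0xE7F4
s_6 = Round(s_5, k_5) = 0x4C6A

0xE95A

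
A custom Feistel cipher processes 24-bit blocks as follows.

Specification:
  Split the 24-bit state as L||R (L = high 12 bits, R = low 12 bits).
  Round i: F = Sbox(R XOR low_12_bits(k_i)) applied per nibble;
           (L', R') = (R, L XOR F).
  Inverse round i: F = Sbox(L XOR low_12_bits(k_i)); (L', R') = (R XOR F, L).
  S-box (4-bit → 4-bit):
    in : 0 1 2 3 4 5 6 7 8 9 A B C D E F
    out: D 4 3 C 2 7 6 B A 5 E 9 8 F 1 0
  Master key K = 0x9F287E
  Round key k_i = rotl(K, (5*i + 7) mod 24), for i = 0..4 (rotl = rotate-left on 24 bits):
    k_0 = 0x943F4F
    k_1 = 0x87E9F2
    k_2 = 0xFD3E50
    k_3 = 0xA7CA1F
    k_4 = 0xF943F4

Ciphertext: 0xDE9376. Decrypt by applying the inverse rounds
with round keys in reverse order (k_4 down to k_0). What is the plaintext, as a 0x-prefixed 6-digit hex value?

0x29C6B6

s_0 = ciphertext = 0xDE9376
s_1 = InvRound(s_0, k_4) = 0x239DE9
s_2 = InvRound(s_1, k_3) = 0x7DF239
s_3 = InvRound(s_2, k_2) = 0x7997DF
s_4 = InvRound(s_3, k_1) = 0x6B6799
s_5 = InvRound(s_4, k_0) = 0x29C6B6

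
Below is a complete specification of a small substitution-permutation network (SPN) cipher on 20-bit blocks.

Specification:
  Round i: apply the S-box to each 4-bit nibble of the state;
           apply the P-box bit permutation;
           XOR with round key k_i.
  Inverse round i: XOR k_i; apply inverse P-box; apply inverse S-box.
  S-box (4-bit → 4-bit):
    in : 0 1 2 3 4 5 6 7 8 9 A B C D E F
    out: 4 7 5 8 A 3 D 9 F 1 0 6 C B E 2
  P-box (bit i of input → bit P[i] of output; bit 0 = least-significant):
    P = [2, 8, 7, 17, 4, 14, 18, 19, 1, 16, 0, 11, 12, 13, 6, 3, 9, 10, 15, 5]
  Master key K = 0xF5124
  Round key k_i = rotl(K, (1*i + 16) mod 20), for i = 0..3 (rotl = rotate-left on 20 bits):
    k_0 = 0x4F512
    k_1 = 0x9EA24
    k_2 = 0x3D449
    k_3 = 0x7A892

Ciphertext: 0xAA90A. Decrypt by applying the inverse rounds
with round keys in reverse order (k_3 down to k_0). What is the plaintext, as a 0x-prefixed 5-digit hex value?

s_0 = ciphertext = 0xAA90A
s_1 = InvRound(s_0, k_3) = 0xA3F6B
s_2 = InvRound(s_1, k_2) = 0x6FD4F
s_3 = InvRound(s_2, k_1) = 0xD61C4
s_4 = InvRound(s_3, k_0) = 0xB2572

0xB2572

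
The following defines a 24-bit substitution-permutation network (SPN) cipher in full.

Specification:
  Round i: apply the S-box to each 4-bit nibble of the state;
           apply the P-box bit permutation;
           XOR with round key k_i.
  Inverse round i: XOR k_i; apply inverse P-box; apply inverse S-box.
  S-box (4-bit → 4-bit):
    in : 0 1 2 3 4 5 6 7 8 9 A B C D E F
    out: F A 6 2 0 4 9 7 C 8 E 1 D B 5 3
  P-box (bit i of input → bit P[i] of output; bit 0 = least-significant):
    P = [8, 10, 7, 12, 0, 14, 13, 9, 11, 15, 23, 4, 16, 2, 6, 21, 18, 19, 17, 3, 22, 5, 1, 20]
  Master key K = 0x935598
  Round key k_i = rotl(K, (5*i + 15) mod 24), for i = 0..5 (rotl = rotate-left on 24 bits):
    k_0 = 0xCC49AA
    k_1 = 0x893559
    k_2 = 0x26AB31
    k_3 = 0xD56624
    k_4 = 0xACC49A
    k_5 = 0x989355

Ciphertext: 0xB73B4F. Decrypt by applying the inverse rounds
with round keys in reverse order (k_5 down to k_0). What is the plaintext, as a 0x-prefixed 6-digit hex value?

0xACF1CB

s_0 = ciphertext = 0xB73B4F
s_1 = InvRound(s_0, k_5) = 0x506D54
s_2 = InvRound(s_1, k_4) = 0xCDA75E
s_3 = InvRound(s_2, k_3) = 0xA1513B
s_4 = InvRound(s_3, k_2) = 0x5CB7A9
s_5 = InvRound(s_4, k_1) = 0xDBEA95
s_6 = InvRound(s_5, k_0) = 0xACF1CB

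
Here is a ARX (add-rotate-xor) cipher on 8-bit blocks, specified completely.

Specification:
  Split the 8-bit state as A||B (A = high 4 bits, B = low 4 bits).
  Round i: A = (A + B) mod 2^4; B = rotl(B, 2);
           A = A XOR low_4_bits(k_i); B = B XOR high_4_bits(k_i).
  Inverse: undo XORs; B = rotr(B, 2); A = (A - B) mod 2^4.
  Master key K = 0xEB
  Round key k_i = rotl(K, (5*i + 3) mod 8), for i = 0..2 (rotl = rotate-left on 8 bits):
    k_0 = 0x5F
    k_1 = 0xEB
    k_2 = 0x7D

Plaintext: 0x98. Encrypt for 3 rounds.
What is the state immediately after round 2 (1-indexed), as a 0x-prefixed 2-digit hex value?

s_0 = plaintext = 0x98
s_1 = Round(s_0, k_0) = 0xE7
s_2 = Round(s_1, k_1) = 0xE3
s_3 = Round(s_2, k_2) = 0xCB

0xE3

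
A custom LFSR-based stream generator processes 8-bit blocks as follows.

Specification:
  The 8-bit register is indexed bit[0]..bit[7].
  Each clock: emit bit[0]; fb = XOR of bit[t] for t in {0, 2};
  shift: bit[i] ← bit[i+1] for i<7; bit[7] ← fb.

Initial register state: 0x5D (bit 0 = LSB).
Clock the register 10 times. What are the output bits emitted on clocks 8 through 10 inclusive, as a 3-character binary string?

reg_0 = 0x5D
clock 1: out=1, reg = 0x2E
clock 2: out=0, reg = 0x97
clock 3: out=1, reg = 0x4B
clock 4: out=1, reg = 0xA5
clock 5: out=1, reg = 0x52
clock 6: out=0, reg = 0x29
clock 7: out=1, reg = 0x94
clock 8: out=0, reg = 0xCA
clock 9: out=0, reg = 0x65
clock 10: out=1, reg = 0x32

001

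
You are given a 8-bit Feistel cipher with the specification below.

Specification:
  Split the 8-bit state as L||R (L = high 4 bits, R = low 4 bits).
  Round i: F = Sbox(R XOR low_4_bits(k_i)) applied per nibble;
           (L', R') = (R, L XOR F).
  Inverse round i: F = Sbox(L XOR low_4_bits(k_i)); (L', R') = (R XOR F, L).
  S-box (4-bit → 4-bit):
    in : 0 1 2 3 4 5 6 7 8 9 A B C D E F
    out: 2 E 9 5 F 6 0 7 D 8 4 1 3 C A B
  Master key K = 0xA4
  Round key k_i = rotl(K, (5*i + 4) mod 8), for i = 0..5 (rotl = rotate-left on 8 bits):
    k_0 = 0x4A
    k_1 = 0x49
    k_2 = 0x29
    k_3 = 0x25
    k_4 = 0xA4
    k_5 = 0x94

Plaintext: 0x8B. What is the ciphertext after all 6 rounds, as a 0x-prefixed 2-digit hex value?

0x82

s_0 = plaintext = 0x8B
s_1 = Round(s_0, k_0) = 0xB6
s_2 = Round(s_1, k_1) = 0x60
s_3 = Round(s_2, k_2) = 0x0E
s_4 = Round(s_3, k_3) = 0xE1
s_5 = Round(s_4, k_4) = 0x18
s_6 = Round(s_5, k_5) = 0x82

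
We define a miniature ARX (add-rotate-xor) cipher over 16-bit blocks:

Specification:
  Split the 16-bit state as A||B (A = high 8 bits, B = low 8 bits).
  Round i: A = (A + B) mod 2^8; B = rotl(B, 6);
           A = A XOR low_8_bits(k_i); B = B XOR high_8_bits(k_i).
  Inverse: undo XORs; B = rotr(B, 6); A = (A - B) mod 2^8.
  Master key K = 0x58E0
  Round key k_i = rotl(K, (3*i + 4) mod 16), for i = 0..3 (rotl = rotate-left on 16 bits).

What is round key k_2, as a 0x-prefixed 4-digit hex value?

0x8163

K = 0x58E0
k_0 = rotl(K, (3*0+4) mod 16) = rotl(K, 4) = 0x8E05
k_1 = rotl(K, (3*1+4) mod 16) = rotl(K, 7) = 0x702C
k_2 = rotl(K, (3*2+4) mod 16) = rotl(K, 10) = 0x8163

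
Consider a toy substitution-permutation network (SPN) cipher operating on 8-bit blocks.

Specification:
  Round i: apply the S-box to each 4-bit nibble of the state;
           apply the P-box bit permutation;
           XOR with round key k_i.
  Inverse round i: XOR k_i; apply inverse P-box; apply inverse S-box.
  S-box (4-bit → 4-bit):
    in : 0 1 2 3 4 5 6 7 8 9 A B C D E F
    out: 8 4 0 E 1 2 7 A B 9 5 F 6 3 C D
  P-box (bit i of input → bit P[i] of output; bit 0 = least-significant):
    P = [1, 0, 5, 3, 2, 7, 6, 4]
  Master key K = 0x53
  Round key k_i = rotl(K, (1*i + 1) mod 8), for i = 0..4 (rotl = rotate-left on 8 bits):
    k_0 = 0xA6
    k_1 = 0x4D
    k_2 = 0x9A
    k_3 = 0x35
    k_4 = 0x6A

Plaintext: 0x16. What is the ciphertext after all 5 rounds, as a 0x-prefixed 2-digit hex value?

0x00

s_0 = plaintext = 0x16
s_1 = Round(s_0, k_0) = 0xC5
s_2 = Round(s_1, k_1) = 0x8C
s_3 = Round(s_2, k_2) = 0x2F
s_4 = Round(s_3, k_3) = 0x1F
s_5 = Round(s_4, k_4) = 0x00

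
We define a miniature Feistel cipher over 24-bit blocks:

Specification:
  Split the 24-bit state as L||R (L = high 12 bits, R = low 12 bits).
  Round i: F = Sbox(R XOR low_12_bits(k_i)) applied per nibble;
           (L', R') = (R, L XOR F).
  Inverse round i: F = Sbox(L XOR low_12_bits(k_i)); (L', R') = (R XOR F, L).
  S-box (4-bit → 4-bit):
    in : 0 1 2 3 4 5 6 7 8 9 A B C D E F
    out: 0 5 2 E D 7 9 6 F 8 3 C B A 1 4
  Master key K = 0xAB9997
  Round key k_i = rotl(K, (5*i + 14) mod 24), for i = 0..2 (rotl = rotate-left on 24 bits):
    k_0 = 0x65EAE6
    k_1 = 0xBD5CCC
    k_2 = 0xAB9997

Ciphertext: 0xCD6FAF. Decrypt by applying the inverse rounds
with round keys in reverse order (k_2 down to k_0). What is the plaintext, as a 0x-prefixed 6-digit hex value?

0x43211F

s_0 = ciphertext = 0xCD6FAF
s_1 = InvRound(s_0, k_2) = 0x87ACD6
s_2 = InvRound(s_1, k_1) = 0x11F87A
s_3 = InvRound(s_2, k_0) = 0x43211F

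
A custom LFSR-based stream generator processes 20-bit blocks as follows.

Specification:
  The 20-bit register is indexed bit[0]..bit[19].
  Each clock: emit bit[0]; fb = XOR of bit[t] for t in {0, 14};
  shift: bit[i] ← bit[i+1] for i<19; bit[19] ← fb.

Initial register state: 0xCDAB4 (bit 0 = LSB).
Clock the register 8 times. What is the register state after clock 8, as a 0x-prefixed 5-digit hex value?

reg_0 = 0xCDAB4
clock 1: out=0, reg = 0xE6D5A
clock 2: out=0, reg = 0xF36AD
clock 3: out=1, reg = 0xF9B56
clock 4: out=0, reg = 0x7CDAB
clock 5: out=1, reg = 0x3E6D5
clock 6: out=1, reg = 0x1F36A
clock 7: out=0, reg = 0x8F9B5
clock 8: out=1, reg = 0x47CDA

0x47CDA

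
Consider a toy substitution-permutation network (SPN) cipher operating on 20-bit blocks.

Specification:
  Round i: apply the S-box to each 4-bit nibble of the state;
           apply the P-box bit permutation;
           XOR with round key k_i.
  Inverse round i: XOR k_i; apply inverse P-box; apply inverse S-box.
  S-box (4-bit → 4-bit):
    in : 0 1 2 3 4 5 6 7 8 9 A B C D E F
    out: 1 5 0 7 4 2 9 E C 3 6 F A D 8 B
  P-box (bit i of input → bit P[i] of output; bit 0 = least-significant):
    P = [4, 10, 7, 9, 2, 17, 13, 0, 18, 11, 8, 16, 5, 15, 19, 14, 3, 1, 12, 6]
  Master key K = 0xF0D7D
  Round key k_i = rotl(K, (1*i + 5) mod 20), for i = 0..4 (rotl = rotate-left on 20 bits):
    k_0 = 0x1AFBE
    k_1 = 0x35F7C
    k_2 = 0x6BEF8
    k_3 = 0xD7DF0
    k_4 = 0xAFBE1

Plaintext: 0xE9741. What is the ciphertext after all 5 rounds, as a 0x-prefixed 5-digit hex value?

0xA71C0

s_0 = plaintext = 0xE9741
s_1 = Round(s_0, k_0) = 0x0064E
s_2 = Round(s_1, k_1) = 0x67D54
s_3 = Round(s_2, k_2) = 0x97F30
s_4 = Round(s_3, k_3) = 0x295EE
s_5 = Round(s_4, k_4) = 0xA71C0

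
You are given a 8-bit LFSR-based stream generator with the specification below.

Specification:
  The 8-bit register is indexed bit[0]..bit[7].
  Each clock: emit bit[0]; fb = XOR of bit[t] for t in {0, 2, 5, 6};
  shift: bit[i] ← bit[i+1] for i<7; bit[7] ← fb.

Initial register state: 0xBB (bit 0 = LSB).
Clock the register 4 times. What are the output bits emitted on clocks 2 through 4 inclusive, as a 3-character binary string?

reg_0 = 0xBB
clock 1: out=1, reg = 0x5D
clock 2: out=1, reg = 0xAE
clock 3: out=0, reg = 0x57
clock 4: out=1, reg = 0xAB

101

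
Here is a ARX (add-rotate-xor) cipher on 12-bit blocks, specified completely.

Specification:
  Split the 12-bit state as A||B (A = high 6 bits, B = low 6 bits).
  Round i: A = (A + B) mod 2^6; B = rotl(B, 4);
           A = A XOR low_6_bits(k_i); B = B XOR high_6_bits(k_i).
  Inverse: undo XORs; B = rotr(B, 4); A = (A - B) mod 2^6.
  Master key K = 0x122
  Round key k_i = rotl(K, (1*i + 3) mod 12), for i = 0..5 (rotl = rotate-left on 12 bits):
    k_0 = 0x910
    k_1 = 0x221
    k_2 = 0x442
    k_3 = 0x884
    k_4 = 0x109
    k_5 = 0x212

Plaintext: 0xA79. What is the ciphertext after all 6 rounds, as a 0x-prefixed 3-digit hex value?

0x37B

s_0 = plaintext = 0xA79
s_1 = Round(s_0, k_0) = 0xCBA
s_2 = Round(s_1, k_1) = 0x366
s_3 = Round(s_2, k_2) = 0xC78
s_4 = Round(s_3, k_3) = 0xB6C
s_5 = Round(s_4, k_4) = 0x40F
s_6 = Round(s_5, k_5) = 0x37B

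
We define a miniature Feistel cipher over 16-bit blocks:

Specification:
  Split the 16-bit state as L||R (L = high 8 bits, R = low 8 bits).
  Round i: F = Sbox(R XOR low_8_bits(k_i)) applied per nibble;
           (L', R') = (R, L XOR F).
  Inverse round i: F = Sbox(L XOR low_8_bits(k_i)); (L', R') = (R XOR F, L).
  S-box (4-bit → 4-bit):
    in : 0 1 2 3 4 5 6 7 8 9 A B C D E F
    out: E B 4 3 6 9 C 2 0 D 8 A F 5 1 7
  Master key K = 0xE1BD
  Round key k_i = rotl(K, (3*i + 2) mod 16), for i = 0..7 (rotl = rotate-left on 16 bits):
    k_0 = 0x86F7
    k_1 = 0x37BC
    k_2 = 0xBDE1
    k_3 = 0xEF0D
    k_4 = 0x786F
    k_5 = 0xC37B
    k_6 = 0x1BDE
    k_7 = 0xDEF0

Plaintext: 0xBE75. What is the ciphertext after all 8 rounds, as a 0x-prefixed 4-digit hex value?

s_0 = plaintext = 0xBE75
s_1 = Round(s_0, k_0) = 0x75BA
s_2 = Round(s_1, k_1) = 0xBA99
s_3 = Round(s_2, k_2) = 0x999A
s_4 = Round(s_3, k_3) = 0x9A4B
s_5 = Round(s_4, k_4) = 0x4BDC
s_6 = Round(s_5, k_5) = 0xDCC9
s_7 = Round(s_6, k_6) = 0xC96E
s_8 = Round(s_7, k_7) = 0x6E18

0x6E18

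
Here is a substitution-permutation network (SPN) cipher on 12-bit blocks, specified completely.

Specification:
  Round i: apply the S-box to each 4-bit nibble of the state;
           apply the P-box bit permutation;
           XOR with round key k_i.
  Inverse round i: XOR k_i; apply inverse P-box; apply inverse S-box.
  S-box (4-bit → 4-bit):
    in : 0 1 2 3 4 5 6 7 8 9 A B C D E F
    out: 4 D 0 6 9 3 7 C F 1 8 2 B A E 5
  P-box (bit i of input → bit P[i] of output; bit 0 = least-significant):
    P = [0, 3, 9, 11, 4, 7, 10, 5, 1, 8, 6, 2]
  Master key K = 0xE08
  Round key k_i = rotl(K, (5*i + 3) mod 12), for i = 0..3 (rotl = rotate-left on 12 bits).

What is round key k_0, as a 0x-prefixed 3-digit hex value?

0x047

K = 0xE08
k_0 = rotl(K, (5*0+3) mod 12) = rotl(K, 3) = 0x047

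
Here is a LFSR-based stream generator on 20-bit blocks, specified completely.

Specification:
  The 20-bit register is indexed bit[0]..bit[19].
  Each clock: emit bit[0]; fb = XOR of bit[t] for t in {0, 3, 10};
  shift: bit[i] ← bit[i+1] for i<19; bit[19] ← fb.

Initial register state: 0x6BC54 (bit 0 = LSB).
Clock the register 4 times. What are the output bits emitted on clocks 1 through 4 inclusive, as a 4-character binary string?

0010

reg_0 = 0x6BC54
clock 1: out=0, reg = 0xB5E2A
clock 2: out=0, reg = 0x5AF15
clock 3: out=1, reg = 0x2D78A
clock 4: out=0, reg = 0x16BC5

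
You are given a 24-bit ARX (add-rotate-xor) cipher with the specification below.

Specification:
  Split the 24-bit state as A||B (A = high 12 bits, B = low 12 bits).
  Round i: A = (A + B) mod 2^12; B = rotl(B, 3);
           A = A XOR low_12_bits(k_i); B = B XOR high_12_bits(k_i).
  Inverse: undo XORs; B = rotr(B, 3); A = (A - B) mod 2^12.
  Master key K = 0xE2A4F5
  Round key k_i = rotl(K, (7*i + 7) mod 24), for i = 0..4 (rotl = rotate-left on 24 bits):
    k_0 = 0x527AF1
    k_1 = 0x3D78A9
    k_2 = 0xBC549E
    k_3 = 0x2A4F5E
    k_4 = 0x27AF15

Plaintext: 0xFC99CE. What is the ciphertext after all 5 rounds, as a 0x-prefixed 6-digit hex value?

s_0 = plaintext = 0xFC99CE
s_1 = Round(s_0, k_0) = 0x366B53
s_2 = Round(s_1, k_1) = 0x61094A
s_3 = Round(s_2, k_2) = 0xBC4191
s_4 = Round(s_3, k_3) = 0x20BE2C
s_5 = Round(s_4, k_4) = 0xF2231D

0xF2231D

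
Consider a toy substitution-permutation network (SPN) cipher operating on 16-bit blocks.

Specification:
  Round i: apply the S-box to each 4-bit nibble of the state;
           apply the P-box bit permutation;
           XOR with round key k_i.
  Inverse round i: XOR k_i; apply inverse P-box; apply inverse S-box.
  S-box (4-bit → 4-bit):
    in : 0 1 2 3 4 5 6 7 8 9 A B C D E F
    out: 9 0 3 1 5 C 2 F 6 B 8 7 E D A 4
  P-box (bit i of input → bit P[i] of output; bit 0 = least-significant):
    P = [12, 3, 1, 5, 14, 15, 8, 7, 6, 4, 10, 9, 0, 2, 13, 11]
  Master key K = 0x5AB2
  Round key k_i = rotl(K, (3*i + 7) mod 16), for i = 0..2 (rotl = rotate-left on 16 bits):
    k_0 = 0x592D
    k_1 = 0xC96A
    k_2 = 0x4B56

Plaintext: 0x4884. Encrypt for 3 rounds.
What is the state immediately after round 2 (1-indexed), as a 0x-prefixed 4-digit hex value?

s_0 = plaintext = 0x4884
s_1 = Round(s_0, k_0) = 0xEC3E
s_2 = Round(s_1, k_1) = 0x8756
s_3 = Round(s_2, k_2) = 0x6C8A

0x8756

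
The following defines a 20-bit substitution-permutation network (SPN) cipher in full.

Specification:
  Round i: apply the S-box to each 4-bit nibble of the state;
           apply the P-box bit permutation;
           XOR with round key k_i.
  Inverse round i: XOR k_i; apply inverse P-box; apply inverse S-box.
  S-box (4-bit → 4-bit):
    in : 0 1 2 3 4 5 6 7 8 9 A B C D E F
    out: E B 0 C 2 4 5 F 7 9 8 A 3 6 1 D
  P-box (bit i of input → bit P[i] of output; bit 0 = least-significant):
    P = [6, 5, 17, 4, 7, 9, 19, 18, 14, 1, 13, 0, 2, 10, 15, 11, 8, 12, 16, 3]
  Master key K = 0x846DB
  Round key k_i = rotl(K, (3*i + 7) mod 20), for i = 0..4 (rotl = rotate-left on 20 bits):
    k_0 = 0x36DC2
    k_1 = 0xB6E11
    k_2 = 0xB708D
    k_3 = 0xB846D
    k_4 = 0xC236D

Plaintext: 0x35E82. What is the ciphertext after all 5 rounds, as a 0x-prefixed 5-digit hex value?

0x936BB

s_0 = plaintext = 0x35E82
s_1 = Round(s_0, k_0) = 0xAAF4A
s_2 = Round(s_1, k_1) = 0xB0408
s_3 = Round(s_2, k_2) = 0x5EEE7
s_4 = Round(s_3, k_3) = 0x8C499
s_5 = Round(s_4, k_4) = 0x936BB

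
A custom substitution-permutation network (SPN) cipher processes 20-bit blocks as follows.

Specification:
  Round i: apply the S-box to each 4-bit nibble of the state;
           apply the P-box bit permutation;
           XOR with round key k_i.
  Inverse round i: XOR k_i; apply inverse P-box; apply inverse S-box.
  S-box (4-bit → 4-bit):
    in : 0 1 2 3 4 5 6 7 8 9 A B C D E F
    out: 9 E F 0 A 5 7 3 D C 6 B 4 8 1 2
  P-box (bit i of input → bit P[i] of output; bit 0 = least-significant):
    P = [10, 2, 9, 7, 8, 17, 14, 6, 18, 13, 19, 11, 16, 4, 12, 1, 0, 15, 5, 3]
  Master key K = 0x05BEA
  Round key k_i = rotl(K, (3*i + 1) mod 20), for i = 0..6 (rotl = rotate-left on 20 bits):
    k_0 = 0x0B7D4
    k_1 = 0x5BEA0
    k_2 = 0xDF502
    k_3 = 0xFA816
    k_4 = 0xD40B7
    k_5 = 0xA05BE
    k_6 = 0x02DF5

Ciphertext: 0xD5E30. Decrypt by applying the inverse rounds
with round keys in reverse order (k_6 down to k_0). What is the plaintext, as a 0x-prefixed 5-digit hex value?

s_0 = ciphertext = 0xD5E30
s_1 = InvRound(s_0, k_6) = 0xE5681
s_2 = InvRound(s_1, k_5) = 0x81E5A
s_3 = InvRound(s_2, k_4) = 0x85092
s_4 = InvRound(s_3, k_3) = 0xF5BA4
s_5 = InvRound(s_4, k_2) = 0xAD4F2
s_6 = InvRound(s_5, k_1) = 0x3B21C
s_7 = InvRound(s_6, k_0) = 0xDE3B0

0xDE3B0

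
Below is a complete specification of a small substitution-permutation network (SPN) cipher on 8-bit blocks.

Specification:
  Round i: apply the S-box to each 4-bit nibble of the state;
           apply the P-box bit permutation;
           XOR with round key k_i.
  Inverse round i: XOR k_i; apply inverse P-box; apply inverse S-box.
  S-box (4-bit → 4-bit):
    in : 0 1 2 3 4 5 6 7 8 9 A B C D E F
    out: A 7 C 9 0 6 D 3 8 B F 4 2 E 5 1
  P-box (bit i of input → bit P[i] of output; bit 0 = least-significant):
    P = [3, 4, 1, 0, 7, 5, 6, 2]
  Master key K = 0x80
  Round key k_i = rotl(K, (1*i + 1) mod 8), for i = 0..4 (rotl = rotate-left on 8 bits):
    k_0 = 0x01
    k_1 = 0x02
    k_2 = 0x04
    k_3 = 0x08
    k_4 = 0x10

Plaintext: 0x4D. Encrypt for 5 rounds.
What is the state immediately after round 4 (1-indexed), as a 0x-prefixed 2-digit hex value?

0x66

s_0 = plaintext = 0x4D
s_1 = Round(s_0, k_0) = 0x12
s_2 = Round(s_1, k_1) = 0xE1
s_3 = Round(s_2, k_2) = 0xDE
s_4 = Round(s_3, k_3) = 0x66
s_5 = Round(s_4, k_4) = 0xDF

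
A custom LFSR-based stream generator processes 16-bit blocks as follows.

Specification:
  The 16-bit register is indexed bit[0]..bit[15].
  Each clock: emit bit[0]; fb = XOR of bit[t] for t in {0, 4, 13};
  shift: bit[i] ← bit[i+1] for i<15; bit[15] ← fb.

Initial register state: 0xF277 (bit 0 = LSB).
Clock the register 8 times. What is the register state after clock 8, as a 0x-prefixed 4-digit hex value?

0x2FF2

reg_0 = 0xF277
clock 1: out=1, reg = 0xF93B
clock 2: out=1, reg = 0xFC9D
clock 3: out=1, reg = 0xFE4E
clock 4: out=0, reg = 0xFF27
clock 5: out=1, reg = 0x7F93
clock 6: out=1, reg = 0xBFC9
clock 7: out=1, reg = 0x5FE4
clock 8: out=0, reg = 0x2FF2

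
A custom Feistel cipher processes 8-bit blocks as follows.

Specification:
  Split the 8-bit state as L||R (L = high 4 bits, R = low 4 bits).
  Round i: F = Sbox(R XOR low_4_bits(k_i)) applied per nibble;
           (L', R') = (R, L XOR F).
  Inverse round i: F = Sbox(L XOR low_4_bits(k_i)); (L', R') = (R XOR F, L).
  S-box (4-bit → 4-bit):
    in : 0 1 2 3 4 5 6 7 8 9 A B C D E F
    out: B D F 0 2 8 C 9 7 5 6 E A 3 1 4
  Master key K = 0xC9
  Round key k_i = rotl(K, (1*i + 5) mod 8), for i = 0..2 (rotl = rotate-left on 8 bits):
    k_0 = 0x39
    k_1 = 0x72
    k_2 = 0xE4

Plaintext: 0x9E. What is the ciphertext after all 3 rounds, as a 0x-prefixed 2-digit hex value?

s_0 = plaintext = 0x9E
s_1 = Round(s_0, k_0) = 0xE0
s_2 = Round(s_1, k_1) = 0x01
s_3 = Round(s_2, k_2) = 0x18

0x18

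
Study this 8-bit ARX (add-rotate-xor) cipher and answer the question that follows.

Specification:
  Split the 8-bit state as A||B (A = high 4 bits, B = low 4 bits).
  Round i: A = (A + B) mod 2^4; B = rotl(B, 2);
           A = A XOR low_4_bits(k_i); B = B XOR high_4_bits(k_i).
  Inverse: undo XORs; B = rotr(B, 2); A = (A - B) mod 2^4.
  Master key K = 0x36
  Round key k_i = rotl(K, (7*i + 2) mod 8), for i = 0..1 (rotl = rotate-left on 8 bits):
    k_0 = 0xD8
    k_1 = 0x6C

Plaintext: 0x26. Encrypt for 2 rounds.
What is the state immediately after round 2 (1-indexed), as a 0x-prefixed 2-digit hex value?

0x87

s_0 = plaintext = 0x26
s_1 = Round(s_0, k_0) = 0x04
s_2 = Round(s_1, k_1) = 0x87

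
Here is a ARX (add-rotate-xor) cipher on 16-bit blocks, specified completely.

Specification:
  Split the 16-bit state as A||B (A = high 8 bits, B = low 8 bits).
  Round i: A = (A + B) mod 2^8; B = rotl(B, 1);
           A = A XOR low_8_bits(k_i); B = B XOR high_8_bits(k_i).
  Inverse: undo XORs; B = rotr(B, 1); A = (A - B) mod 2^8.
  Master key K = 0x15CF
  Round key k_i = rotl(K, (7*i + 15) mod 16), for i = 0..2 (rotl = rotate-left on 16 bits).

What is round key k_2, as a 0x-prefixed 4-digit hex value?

0xE2B9

K = 0x15CF
k_0 = rotl(K, (7*0+15) mod 16) = rotl(K, 15) = 0x8AE7
k_1 = rotl(K, (7*1+15) mod 16) = rotl(K, 6) = 0x73C5
k_2 = rotl(K, (7*2+15) mod 16) = rotl(K, 13) = 0xE2B9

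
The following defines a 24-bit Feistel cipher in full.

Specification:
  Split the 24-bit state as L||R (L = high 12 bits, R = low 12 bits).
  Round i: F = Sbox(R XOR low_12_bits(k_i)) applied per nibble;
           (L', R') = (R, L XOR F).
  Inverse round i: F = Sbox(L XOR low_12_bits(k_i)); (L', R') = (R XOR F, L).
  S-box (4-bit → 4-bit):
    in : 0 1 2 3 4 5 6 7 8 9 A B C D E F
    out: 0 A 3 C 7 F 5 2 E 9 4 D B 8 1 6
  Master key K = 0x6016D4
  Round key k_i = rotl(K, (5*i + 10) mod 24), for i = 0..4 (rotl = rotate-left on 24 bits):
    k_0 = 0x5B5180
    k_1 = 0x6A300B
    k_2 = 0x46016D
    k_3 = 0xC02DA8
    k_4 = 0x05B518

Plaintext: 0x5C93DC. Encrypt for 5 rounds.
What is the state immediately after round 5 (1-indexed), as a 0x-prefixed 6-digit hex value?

s_0 = plaintext = 0x5C93DC
s_1 = Round(s_0, k_0) = 0x3DC632
s_2 = Round(s_1, k_1) = 0x632615
s_3 = Round(s_2, k_2) = 0x61541C
s_4 = Round(s_3, k_3) = 0x41CFC2
s_5 = Round(s_4, k_4) = 0xFC2098

0xFC2098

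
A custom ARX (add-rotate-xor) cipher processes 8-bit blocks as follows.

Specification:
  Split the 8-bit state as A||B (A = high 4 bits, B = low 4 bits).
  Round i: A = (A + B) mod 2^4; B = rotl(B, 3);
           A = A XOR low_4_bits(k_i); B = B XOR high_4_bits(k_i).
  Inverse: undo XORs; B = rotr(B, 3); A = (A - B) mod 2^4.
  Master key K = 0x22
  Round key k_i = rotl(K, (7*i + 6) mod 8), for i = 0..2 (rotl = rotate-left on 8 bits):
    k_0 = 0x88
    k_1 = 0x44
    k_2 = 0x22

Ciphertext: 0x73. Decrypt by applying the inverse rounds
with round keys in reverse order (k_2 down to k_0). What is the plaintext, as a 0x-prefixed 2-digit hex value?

0xB8

s_0 = ciphertext = 0x73
s_1 = InvRound(s_0, k_2) = 0x32
s_2 = InvRound(s_1, k_1) = 0xBC
s_3 = InvRound(s_2, k_0) = 0xB8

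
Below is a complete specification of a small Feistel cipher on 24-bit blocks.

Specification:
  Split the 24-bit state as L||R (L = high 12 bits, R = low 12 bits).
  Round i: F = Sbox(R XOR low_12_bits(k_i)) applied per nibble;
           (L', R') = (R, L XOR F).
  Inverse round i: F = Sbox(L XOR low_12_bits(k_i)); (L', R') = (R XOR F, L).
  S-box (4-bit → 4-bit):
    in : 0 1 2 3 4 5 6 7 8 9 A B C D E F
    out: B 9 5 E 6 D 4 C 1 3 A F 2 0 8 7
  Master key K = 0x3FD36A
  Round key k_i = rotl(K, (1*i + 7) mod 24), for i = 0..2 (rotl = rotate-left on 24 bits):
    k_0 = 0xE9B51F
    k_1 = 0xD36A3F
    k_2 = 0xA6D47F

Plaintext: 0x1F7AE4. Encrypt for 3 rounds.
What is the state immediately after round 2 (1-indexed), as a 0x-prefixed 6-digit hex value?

s_0 = plaintext = 0x1F7AE4
s_1 = Round(s_0, k_0) = 0xAE4688
s_2 = Round(s_1, k_1) = 0x688818
s_3 = Round(s_2, k_2) = 0x8184C4

0x688818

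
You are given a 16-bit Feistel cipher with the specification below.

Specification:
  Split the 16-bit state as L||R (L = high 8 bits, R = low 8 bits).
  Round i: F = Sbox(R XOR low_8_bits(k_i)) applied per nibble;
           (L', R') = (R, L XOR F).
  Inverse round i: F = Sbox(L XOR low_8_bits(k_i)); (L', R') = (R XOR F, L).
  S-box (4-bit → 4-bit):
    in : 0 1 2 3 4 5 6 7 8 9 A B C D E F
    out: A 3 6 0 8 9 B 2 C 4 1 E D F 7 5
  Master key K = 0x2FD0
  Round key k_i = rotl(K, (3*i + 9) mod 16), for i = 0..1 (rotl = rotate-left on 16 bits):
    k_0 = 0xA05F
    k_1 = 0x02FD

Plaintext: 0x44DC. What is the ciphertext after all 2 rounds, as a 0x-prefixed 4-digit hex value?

s_0 = plaintext = 0x44DC
s_1 = Round(s_0, k_0) = 0xDC84
s_2 = Round(s_1, k_1) = 0x84F8

0x84F8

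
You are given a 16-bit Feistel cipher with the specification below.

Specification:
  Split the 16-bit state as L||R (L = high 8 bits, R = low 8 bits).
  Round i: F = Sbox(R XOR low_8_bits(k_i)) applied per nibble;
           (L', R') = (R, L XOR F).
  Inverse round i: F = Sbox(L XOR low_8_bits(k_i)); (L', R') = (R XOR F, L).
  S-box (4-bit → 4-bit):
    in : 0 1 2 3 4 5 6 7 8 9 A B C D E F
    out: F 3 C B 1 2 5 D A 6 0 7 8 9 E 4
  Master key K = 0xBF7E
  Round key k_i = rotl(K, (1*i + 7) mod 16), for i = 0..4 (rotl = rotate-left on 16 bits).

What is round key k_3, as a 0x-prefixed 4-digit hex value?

0xFAFD

K = 0xBF7E
k_0 = rotl(K, (1*0+7) mod 16) = rotl(K, 7) = 0xBF5F
k_1 = rotl(K, (1*1+7) mod 16) = rotl(K, 8) = 0x7EBF
k_2 = rotl(K, (1*2+7) mod 16) = rotl(K, 9) = 0xFD7E
k_3 = rotl(K, (1*3+7) mod 16) = rotl(K, 10) = 0xFAFD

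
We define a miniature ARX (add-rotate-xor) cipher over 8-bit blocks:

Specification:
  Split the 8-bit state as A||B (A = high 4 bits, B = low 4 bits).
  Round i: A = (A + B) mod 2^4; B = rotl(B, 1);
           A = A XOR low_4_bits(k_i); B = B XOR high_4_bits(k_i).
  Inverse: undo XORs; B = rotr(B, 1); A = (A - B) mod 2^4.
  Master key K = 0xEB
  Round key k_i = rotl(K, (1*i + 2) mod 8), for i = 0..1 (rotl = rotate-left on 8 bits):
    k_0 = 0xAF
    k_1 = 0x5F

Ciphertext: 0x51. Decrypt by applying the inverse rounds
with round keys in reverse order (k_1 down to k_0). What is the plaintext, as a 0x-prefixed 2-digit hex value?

0x34

s_0 = ciphertext = 0x51
s_1 = InvRound(s_0, k_1) = 0x82
s_2 = InvRound(s_1, k_0) = 0x34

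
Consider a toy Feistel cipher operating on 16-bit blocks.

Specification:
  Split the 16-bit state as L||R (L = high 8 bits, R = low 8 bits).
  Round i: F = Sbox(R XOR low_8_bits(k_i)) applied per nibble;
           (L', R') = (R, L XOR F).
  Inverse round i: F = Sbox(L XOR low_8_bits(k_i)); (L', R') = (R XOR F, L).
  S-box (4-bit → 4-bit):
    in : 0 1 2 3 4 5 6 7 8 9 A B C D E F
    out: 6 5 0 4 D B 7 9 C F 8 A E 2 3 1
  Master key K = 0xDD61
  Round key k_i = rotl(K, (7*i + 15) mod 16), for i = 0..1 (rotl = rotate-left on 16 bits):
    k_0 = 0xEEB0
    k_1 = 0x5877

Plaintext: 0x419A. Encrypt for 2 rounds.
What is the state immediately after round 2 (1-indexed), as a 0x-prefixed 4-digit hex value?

s_0 = plaintext = 0x419A
s_1 = Round(s_0, k_0) = 0x9A49
s_2 = Round(s_1, k_1) = 0x49D9

0x49D9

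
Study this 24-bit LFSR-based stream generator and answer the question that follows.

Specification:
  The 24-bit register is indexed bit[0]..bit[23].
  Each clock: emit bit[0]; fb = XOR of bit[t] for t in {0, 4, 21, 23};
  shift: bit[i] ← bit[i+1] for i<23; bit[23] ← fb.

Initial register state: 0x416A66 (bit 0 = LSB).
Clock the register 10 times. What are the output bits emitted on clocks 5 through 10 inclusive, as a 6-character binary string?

011001

reg_0 = 0x416A66
clock 1: out=0, reg = 0x20B533
clock 2: out=1, reg = 0x905A99
clock 3: out=1, reg = 0xC82D4C
clock 4: out=0, reg = 0xE416A6
clock 5: out=0, reg = 0x720B53
clock 6: out=1, reg = 0xB905A9
clock 7: out=1, reg = 0xDC82D4
clock 8: out=0, reg = 0x6E416A
clock 9: out=0, reg = 0xB720B5
clock 10: out=1, reg = 0x5B905A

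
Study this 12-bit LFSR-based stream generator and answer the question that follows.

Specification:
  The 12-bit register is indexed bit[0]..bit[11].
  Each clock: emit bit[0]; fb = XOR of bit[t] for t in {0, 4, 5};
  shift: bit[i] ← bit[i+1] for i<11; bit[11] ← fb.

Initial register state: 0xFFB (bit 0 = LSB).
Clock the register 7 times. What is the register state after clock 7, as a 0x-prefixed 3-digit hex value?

0xF7F

reg_0 = 0xFFB
clock 1: out=1, reg = 0xFFD
clock 2: out=1, reg = 0xFFE
clock 3: out=0, reg = 0x7FF
clock 4: out=1, reg = 0xBFF
clock 5: out=1, reg = 0xDFF
clock 6: out=1, reg = 0xEFF
clock 7: out=1, reg = 0xF7F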